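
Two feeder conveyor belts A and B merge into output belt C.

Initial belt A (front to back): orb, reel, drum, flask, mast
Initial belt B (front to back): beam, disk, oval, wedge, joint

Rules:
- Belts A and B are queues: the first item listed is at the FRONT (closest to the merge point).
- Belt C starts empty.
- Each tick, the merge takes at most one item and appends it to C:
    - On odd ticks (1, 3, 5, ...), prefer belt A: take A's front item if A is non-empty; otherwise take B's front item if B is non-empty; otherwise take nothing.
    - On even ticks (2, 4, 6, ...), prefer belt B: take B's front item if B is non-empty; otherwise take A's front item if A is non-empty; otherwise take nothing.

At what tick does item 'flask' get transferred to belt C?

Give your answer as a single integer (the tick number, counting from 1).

Tick 1: prefer A, take orb from A; A=[reel,drum,flask,mast] B=[beam,disk,oval,wedge,joint] C=[orb]
Tick 2: prefer B, take beam from B; A=[reel,drum,flask,mast] B=[disk,oval,wedge,joint] C=[orb,beam]
Tick 3: prefer A, take reel from A; A=[drum,flask,mast] B=[disk,oval,wedge,joint] C=[orb,beam,reel]
Tick 4: prefer B, take disk from B; A=[drum,flask,mast] B=[oval,wedge,joint] C=[orb,beam,reel,disk]
Tick 5: prefer A, take drum from A; A=[flask,mast] B=[oval,wedge,joint] C=[orb,beam,reel,disk,drum]
Tick 6: prefer B, take oval from B; A=[flask,mast] B=[wedge,joint] C=[orb,beam,reel,disk,drum,oval]
Tick 7: prefer A, take flask from A; A=[mast] B=[wedge,joint] C=[orb,beam,reel,disk,drum,oval,flask]

Answer: 7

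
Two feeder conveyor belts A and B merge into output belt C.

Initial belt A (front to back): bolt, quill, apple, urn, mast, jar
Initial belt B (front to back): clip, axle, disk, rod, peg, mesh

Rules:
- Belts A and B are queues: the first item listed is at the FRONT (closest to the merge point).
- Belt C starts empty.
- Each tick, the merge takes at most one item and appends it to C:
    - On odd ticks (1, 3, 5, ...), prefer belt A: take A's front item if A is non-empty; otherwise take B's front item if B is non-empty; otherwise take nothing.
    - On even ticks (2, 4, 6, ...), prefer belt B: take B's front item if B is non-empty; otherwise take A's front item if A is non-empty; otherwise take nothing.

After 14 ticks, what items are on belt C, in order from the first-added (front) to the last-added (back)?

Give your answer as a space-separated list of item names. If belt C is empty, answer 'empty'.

Answer: bolt clip quill axle apple disk urn rod mast peg jar mesh

Derivation:
Tick 1: prefer A, take bolt from A; A=[quill,apple,urn,mast,jar] B=[clip,axle,disk,rod,peg,mesh] C=[bolt]
Tick 2: prefer B, take clip from B; A=[quill,apple,urn,mast,jar] B=[axle,disk,rod,peg,mesh] C=[bolt,clip]
Tick 3: prefer A, take quill from A; A=[apple,urn,mast,jar] B=[axle,disk,rod,peg,mesh] C=[bolt,clip,quill]
Tick 4: prefer B, take axle from B; A=[apple,urn,mast,jar] B=[disk,rod,peg,mesh] C=[bolt,clip,quill,axle]
Tick 5: prefer A, take apple from A; A=[urn,mast,jar] B=[disk,rod,peg,mesh] C=[bolt,clip,quill,axle,apple]
Tick 6: prefer B, take disk from B; A=[urn,mast,jar] B=[rod,peg,mesh] C=[bolt,clip,quill,axle,apple,disk]
Tick 7: prefer A, take urn from A; A=[mast,jar] B=[rod,peg,mesh] C=[bolt,clip,quill,axle,apple,disk,urn]
Tick 8: prefer B, take rod from B; A=[mast,jar] B=[peg,mesh] C=[bolt,clip,quill,axle,apple,disk,urn,rod]
Tick 9: prefer A, take mast from A; A=[jar] B=[peg,mesh] C=[bolt,clip,quill,axle,apple,disk,urn,rod,mast]
Tick 10: prefer B, take peg from B; A=[jar] B=[mesh] C=[bolt,clip,quill,axle,apple,disk,urn,rod,mast,peg]
Tick 11: prefer A, take jar from A; A=[-] B=[mesh] C=[bolt,clip,quill,axle,apple,disk,urn,rod,mast,peg,jar]
Tick 12: prefer B, take mesh from B; A=[-] B=[-] C=[bolt,clip,quill,axle,apple,disk,urn,rod,mast,peg,jar,mesh]
Tick 13: prefer A, both empty, nothing taken; A=[-] B=[-] C=[bolt,clip,quill,axle,apple,disk,urn,rod,mast,peg,jar,mesh]
Tick 14: prefer B, both empty, nothing taken; A=[-] B=[-] C=[bolt,clip,quill,axle,apple,disk,urn,rod,mast,peg,jar,mesh]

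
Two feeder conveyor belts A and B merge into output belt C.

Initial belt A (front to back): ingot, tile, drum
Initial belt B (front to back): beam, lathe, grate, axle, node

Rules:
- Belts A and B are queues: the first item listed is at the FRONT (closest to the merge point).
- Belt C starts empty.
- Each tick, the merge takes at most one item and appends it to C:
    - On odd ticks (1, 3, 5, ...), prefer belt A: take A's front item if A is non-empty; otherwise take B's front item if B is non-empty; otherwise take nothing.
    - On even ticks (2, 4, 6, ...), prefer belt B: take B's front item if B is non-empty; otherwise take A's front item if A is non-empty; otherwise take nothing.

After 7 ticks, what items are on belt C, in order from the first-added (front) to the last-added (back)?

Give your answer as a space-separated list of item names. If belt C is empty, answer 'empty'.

Tick 1: prefer A, take ingot from A; A=[tile,drum] B=[beam,lathe,grate,axle,node] C=[ingot]
Tick 2: prefer B, take beam from B; A=[tile,drum] B=[lathe,grate,axle,node] C=[ingot,beam]
Tick 3: prefer A, take tile from A; A=[drum] B=[lathe,grate,axle,node] C=[ingot,beam,tile]
Tick 4: prefer B, take lathe from B; A=[drum] B=[grate,axle,node] C=[ingot,beam,tile,lathe]
Tick 5: prefer A, take drum from A; A=[-] B=[grate,axle,node] C=[ingot,beam,tile,lathe,drum]
Tick 6: prefer B, take grate from B; A=[-] B=[axle,node] C=[ingot,beam,tile,lathe,drum,grate]
Tick 7: prefer A, take axle from B; A=[-] B=[node] C=[ingot,beam,tile,lathe,drum,grate,axle]

Answer: ingot beam tile lathe drum grate axle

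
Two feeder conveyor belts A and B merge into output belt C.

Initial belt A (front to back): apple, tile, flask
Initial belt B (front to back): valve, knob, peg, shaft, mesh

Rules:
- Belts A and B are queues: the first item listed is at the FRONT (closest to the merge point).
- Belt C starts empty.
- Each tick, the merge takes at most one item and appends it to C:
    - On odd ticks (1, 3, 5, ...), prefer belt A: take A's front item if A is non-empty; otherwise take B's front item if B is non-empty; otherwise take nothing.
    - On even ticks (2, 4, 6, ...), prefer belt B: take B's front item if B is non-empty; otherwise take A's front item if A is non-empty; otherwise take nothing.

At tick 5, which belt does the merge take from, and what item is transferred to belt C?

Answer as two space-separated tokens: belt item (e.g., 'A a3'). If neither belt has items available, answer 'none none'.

Answer: A flask

Derivation:
Tick 1: prefer A, take apple from A; A=[tile,flask] B=[valve,knob,peg,shaft,mesh] C=[apple]
Tick 2: prefer B, take valve from B; A=[tile,flask] B=[knob,peg,shaft,mesh] C=[apple,valve]
Tick 3: prefer A, take tile from A; A=[flask] B=[knob,peg,shaft,mesh] C=[apple,valve,tile]
Tick 4: prefer B, take knob from B; A=[flask] B=[peg,shaft,mesh] C=[apple,valve,tile,knob]
Tick 5: prefer A, take flask from A; A=[-] B=[peg,shaft,mesh] C=[apple,valve,tile,knob,flask]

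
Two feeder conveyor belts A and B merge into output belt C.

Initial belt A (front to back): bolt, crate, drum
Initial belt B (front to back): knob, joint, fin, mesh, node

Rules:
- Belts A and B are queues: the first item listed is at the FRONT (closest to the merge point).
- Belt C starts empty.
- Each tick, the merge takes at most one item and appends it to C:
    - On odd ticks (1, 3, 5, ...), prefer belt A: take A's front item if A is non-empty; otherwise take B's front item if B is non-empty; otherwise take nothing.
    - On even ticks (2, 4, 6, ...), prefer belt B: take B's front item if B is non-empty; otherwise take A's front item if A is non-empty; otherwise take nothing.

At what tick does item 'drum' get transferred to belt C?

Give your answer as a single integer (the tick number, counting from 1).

Tick 1: prefer A, take bolt from A; A=[crate,drum] B=[knob,joint,fin,mesh,node] C=[bolt]
Tick 2: prefer B, take knob from B; A=[crate,drum] B=[joint,fin,mesh,node] C=[bolt,knob]
Tick 3: prefer A, take crate from A; A=[drum] B=[joint,fin,mesh,node] C=[bolt,knob,crate]
Tick 4: prefer B, take joint from B; A=[drum] B=[fin,mesh,node] C=[bolt,knob,crate,joint]
Tick 5: prefer A, take drum from A; A=[-] B=[fin,mesh,node] C=[bolt,knob,crate,joint,drum]

Answer: 5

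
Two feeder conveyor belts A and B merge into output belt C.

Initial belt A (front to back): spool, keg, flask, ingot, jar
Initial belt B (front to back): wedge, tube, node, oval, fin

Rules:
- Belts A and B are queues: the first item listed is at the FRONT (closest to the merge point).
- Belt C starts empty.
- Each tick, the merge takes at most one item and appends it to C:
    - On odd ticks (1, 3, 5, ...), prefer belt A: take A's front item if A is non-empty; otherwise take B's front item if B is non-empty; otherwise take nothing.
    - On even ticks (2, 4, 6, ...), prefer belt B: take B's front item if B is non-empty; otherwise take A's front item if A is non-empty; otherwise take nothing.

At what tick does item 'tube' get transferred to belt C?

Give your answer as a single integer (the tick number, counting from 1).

Tick 1: prefer A, take spool from A; A=[keg,flask,ingot,jar] B=[wedge,tube,node,oval,fin] C=[spool]
Tick 2: prefer B, take wedge from B; A=[keg,flask,ingot,jar] B=[tube,node,oval,fin] C=[spool,wedge]
Tick 3: prefer A, take keg from A; A=[flask,ingot,jar] B=[tube,node,oval,fin] C=[spool,wedge,keg]
Tick 4: prefer B, take tube from B; A=[flask,ingot,jar] B=[node,oval,fin] C=[spool,wedge,keg,tube]

Answer: 4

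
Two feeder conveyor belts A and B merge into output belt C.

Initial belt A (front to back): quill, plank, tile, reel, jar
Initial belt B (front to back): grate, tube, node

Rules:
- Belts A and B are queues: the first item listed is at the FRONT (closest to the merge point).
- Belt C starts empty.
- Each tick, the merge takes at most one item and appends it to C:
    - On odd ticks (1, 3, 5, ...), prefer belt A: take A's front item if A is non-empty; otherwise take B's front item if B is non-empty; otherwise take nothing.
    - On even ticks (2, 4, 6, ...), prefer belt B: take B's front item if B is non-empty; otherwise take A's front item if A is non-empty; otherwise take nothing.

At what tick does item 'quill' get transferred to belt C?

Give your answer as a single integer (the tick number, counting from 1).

Tick 1: prefer A, take quill from A; A=[plank,tile,reel,jar] B=[grate,tube,node] C=[quill]

Answer: 1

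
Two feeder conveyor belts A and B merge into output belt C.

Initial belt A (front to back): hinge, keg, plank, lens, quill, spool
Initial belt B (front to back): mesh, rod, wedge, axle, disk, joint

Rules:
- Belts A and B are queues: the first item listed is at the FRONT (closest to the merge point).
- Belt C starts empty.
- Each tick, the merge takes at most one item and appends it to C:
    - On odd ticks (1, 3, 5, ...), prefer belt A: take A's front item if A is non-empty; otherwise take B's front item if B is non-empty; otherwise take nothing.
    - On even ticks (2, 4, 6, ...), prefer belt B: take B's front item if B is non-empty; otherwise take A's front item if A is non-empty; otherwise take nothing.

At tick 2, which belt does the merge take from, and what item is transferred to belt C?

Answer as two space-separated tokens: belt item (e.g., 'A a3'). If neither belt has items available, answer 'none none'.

Answer: B mesh

Derivation:
Tick 1: prefer A, take hinge from A; A=[keg,plank,lens,quill,spool] B=[mesh,rod,wedge,axle,disk,joint] C=[hinge]
Tick 2: prefer B, take mesh from B; A=[keg,plank,lens,quill,spool] B=[rod,wedge,axle,disk,joint] C=[hinge,mesh]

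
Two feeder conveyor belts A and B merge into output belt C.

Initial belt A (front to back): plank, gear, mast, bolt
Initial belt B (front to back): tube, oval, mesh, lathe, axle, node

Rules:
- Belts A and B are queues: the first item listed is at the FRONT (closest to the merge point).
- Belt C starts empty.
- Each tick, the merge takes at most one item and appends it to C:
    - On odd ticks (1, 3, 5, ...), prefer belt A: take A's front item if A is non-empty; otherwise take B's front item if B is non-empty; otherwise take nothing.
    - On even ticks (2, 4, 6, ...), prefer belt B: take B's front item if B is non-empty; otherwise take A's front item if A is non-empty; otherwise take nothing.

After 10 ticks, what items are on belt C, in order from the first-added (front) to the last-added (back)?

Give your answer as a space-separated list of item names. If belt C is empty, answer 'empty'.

Answer: plank tube gear oval mast mesh bolt lathe axle node

Derivation:
Tick 1: prefer A, take plank from A; A=[gear,mast,bolt] B=[tube,oval,mesh,lathe,axle,node] C=[plank]
Tick 2: prefer B, take tube from B; A=[gear,mast,bolt] B=[oval,mesh,lathe,axle,node] C=[plank,tube]
Tick 3: prefer A, take gear from A; A=[mast,bolt] B=[oval,mesh,lathe,axle,node] C=[plank,tube,gear]
Tick 4: prefer B, take oval from B; A=[mast,bolt] B=[mesh,lathe,axle,node] C=[plank,tube,gear,oval]
Tick 5: prefer A, take mast from A; A=[bolt] B=[mesh,lathe,axle,node] C=[plank,tube,gear,oval,mast]
Tick 6: prefer B, take mesh from B; A=[bolt] B=[lathe,axle,node] C=[plank,tube,gear,oval,mast,mesh]
Tick 7: prefer A, take bolt from A; A=[-] B=[lathe,axle,node] C=[plank,tube,gear,oval,mast,mesh,bolt]
Tick 8: prefer B, take lathe from B; A=[-] B=[axle,node] C=[plank,tube,gear,oval,mast,mesh,bolt,lathe]
Tick 9: prefer A, take axle from B; A=[-] B=[node] C=[plank,tube,gear,oval,mast,mesh,bolt,lathe,axle]
Tick 10: prefer B, take node from B; A=[-] B=[-] C=[plank,tube,gear,oval,mast,mesh,bolt,lathe,axle,node]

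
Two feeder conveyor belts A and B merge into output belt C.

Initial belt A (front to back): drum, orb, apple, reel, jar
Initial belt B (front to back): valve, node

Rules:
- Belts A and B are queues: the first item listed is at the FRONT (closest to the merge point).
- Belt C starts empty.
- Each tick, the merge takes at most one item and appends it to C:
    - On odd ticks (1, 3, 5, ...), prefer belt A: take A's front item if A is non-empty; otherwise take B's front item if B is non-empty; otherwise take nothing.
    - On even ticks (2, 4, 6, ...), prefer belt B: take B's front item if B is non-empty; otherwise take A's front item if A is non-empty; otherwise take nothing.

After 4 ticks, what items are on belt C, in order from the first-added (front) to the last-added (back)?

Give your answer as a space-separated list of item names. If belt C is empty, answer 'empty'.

Tick 1: prefer A, take drum from A; A=[orb,apple,reel,jar] B=[valve,node] C=[drum]
Tick 2: prefer B, take valve from B; A=[orb,apple,reel,jar] B=[node] C=[drum,valve]
Tick 3: prefer A, take orb from A; A=[apple,reel,jar] B=[node] C=[drum,valve,orb]
Tick 4: prefer B, take node from B; A=[apple,reel,jar] B=[-] C=[drum,valve,orb,node]

Answer: drum valve orb node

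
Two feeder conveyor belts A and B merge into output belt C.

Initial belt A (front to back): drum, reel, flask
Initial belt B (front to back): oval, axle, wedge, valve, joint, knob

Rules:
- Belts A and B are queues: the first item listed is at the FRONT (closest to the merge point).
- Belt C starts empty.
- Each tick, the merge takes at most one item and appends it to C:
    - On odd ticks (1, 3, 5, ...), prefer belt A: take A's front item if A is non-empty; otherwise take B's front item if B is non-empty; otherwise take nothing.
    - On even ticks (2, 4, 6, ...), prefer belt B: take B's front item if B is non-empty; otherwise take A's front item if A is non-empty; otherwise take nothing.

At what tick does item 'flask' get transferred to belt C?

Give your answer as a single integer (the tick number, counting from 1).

Answer: 5

Derivation:
Tick 1: prefer A, take drum from A; A=[reel,flask] B=[oval,axle,wedge,valve,joint,knob] C=[drum]
Tick 2: prefer B, take oval from B; A=[reel,flask] B=[axle,wedge,valve,joint,knob] C=[drum,oval]
Tick 3: prefer A, take reel from A; A=[flask] B=[axle,wedge,valve,joint,knob] C=[drum,oval,reel]
Tick 4: prefer B, take axle from B; A=[flask] B=[wedge,valve,joint,knob] C=[drum,oval,reel,axle]
Tick 5: prefer A, take flask from A; A=[-] B=[wedge,valve,joint,knob] C=[drum,oval,reel,axle,flask]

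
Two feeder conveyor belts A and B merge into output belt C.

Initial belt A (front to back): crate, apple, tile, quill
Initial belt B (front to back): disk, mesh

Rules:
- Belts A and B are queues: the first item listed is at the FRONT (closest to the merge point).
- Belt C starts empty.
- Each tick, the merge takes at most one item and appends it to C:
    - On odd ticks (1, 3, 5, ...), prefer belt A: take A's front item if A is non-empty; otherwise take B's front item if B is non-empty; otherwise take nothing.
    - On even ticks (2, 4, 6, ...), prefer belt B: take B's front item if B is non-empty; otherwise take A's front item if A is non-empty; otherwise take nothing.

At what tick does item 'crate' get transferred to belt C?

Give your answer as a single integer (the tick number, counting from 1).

Tick 1: prefer A, take crate from A; A=[apple,tile,quill] B=[disk,mesh] C=[crate]

Answer: 1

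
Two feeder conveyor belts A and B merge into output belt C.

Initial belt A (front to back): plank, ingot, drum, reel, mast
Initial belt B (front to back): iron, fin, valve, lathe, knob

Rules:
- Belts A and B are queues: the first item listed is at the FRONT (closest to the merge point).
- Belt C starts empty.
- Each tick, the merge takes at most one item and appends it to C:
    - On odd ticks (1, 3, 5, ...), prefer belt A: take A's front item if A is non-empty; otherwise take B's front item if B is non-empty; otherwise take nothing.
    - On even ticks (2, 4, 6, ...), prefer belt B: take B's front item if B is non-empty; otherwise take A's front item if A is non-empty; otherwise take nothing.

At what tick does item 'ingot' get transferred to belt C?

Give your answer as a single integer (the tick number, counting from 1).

Tick 1: prefer A, take plank from A; A=[ingot,drum,reel,mast] B=[iron,fin,valve,lathe,knob] C=[plank]
Tick 2: prefer B, take iron from B; A=[ingot,drum,reel,mast] B=[fin,valve,lathe,knob] C=[plank,iron]
Tick 3: prefer A, take ingot from A; A=[drum,reel,mast] B=[fin,valve,lathe,knob] C=[plank,iron,ingot]

Answer: 3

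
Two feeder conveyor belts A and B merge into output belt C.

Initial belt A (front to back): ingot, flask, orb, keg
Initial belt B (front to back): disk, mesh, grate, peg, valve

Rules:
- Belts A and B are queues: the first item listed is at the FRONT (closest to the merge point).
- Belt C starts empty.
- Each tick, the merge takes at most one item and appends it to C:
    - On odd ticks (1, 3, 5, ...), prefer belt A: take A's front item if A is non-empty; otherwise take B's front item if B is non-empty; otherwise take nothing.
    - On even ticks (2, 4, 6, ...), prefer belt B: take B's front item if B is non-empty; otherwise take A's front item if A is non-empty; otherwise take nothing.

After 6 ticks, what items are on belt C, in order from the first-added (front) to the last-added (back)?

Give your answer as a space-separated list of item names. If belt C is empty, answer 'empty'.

Answer: ingot disk flask mesh orb grate

Derivation:
Tick 1: prefer A, take ingot from A; A=[flask,orb,keg] B=[disk,mesh,grate,peg,valve] C=[ingot]
Tick 2: prefer B, take disk from B; A=[flask,orb,keg] B=[mesh,grate,peg,valve] C=[ingot,disk]
Tick 3: prefer A, take flask from A; A=[orb,keg] B=[mesh,grate,peg,valve] C=[ingot,disk,flask]
Tick 4: prefer B, take mesh from B; A=[orb,keg] B=[grate,peg,valve] C=[ingot,disk,flask,mesh]
Tick 5: prefer A, take orb from A; A=[keg] B=[grate,peg,valve] C=[ingot,disk,flask,mesh,orb]
Tick 6: prefer B, take grate from B; A=[keg] B=[peg,valve] C=[ingot,disk,flask,mesh,orb,grate]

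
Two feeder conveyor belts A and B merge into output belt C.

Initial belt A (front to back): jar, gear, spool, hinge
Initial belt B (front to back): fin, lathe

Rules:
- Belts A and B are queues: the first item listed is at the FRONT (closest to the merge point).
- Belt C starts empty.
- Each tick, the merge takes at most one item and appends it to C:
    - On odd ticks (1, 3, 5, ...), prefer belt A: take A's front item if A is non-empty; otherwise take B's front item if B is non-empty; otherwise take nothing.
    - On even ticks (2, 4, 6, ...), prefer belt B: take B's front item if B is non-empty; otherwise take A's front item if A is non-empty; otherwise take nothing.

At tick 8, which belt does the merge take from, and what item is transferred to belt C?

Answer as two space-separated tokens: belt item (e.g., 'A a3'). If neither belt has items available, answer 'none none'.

Tick 1: prefer A, take jar from A; A=[gear,spool,hinge] B=[fin,lathe] C=[jar]
Tick 2: prefer B, take fin from B; A=[gear,spool,hinge] B=[lathe] C=[jar,fin]
Tick 3: prefer A, take gear from A; A=[spool,hinge] B=[lathe] C=[jar,fin,gear]
Tick 4: prefer B, take lathe from B; A=[spool,hinge] B=[-] C=[jar,fin,gear,lathe]
Tick 5: prefer A, take spool from A; A=[hinge] B=[-] C=[jar,fin,gear,lathe,spool]
Tick 6: prefer B, take hinge from A; A=[-] B=[-] C=[jar,fin,gear,lathe,spool,hinge]
Tick 7: prefer A, both empty, nothing taken; A=[-] B=[-] C=[jar,fin,gear,lathe,spool,hinge]
Tick 8: prefer B, both empty, nothing taken; A=[-] B=[-] C=[jar,fin,gear,lathe,spool,hinge]

Answer: none none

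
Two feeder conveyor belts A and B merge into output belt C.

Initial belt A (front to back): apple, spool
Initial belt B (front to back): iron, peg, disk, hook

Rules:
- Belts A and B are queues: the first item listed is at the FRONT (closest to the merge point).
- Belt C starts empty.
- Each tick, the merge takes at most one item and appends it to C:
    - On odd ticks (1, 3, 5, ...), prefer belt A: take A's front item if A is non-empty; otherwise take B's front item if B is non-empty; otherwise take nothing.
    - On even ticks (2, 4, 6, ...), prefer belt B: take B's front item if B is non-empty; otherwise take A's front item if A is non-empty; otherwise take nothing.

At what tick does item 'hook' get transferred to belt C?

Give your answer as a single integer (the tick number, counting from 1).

Answer: 6

Derivation:
Tick 1: prefer A, take apple from A; A=[spool] B=[iron,peg,disk,hook] C=[apple]
Tick 2: prefer B, take iron from B; A=[spool] B=[peg,disk,hook] C=[apple,iron]
Tick 3: prefer A, take spool from A; A=[-] B=[peg,disk,hook] C=[apple,iron,spool]
Tick 4: prefer B, take peg from B; A=[-] B=[disk,hook] C=[apple,iron,spool,peg]
Tick 5: prefer A, take disk from B; A=[-] B=[hook] C=[apple,iron,spool,peg,disk]
Tick 6: prefer B, take hook from B; A=[-] B=[-] C=[apple,iron,spool,peg,disk,hook]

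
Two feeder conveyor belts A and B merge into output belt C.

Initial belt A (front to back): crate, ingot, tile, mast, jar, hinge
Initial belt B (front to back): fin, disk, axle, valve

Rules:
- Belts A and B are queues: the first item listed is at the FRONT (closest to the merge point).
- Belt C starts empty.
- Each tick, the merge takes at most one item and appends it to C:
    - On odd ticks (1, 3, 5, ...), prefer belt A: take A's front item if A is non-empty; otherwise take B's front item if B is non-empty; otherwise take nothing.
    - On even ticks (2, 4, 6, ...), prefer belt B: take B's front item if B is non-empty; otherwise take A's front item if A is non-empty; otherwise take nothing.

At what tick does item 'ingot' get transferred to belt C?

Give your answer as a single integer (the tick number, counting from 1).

Answer: 3

Derivation:
Tick 1: prefer A, take crate from A; A=[ingot,tile,mast,jar,hinge] B=[fin,disk,axle,valve] C=[crate]
Tick 2: prefer B, take fin from B; A=[ingot,tile,mast,jar,hinge] B=[disk,axle,valve] C=[crate,fin]
Tick 3: prefer A, take ingot from A; A=[tile,mast,jar,hinge] B=[disk,axle,valve] C=[crate,fin,ingot]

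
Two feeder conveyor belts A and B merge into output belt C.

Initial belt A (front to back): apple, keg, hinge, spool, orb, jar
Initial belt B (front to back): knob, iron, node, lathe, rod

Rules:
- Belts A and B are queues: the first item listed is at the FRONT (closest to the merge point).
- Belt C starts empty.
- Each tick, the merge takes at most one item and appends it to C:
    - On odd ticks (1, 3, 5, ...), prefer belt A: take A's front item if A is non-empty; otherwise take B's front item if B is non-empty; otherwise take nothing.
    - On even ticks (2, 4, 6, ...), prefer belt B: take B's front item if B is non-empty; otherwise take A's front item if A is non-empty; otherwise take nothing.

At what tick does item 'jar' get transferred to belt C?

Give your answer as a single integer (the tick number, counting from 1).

Tick 1: prefer A, take apple from A; A=[keg,hinge,spool,orb,jar] B=[knob,iron,node,lathe,rod] C=[apple]
Tick 2: prefer B, take knob from B; A=[keg,hinge,spool,orb,jar] B=[iron,node,lathe,rod] C=[apple,knob]
Tick 3: prefer A, take keg from A; A=[hinge,spool,orb,jar] B=[iron,node,lathe,rod] C=[apple,knob,keg]
Tick 4: prefer B, take iron from B; A=[hinge,spool,orb,jar] B=[node,lathe,rod] C=[apple,knob,keg,iron]
Tick 5: prefer A, take hinge from A; A=[spool,orb,jar] B=[node,lathe,rod] C=[apple,knob,keg,iron,hinge]
Tick 6: prefer B, take node from B; A=[spool,orb,jar] B=[lathe,rod] C=[apple,knob,keg,iron,hinge,node]
Tick 7: prefer A, take spool from A; A=[orb,jar] B=[lathe,rod] C=[apple,knob,keg,iron,hinge,node,spool]
Tick 8: prefer B, take lathe from B; A=[orb,jar] B=[rod] C=[apple,knob,keg,iron,hinge,node,spool,lathe]
Tick 9: prefer A, take orb from A; A=[jar] B=[rod] C=[apple,knob,keg,iron,hinge,node,spool,lathe,orb]
Tick 10: prefer B, take rod from B; A=[jar] B=[-] C=[apple,knob,keg,iron,hinge,node,spool,lathe,orb,rod]
Tick 11: prefer A, take jar from A; A=[-] B=[-] C=[apple,knob,keg,iron,hinge,node,spool,lathe,orb,rod,jar]

Answer: 11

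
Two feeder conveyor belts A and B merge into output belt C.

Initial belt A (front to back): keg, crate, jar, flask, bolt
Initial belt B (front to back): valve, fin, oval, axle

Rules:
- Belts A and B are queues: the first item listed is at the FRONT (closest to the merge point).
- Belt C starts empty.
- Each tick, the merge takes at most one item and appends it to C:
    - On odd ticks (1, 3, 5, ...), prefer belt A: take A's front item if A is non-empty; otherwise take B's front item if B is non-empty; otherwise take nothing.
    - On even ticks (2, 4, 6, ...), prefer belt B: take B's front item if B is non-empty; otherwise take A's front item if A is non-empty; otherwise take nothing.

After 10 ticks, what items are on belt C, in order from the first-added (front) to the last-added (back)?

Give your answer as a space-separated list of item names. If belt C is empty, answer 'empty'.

Answer: keg valve crate fin jar oval flask axle bolt

Derivation:
Tick 1: prefer A, take keg from A; A=[crate,jar,flask,bolt] B=[valve,fin,oval,axle] C=[keg]
Tick 2: prefer B, take valve from B; A=[crate,jar,flask,bolt] B=[fin,oval,axle] C=[keg,valve]
Tick 3: prefer A, take crate from A; A=[jar,flask,bolt] B=[fin,oval,axle] C=[keg,valve,crate]
Tick 4: prefer B, take fin from B; A=[jar,flask,bolt] B=[oval,axle] C=[keg,valve,crate,fin]
Tick 5: prefer A, take jar from A; A=[flask,bolt] B=[oval,axle] C=[keg,valve,crate,fin,jar]
Tick 6: prefer B, take oval from B; A=[flask,bolt] B=[axle] C=[keg,valve,crate,fin,jar,oval]
Tick 7: prefer A, take flask from A; A=[bolt] B=[axle] C=[keg,valve,crate,fin,jar,oval,flask]
Tick 8: prefer B, take axle from B; A=[bolt] B=[-] C=[keg,valve,crate,fin,jar,oval,flask,axle]
Tick 9: prefer A, take bolt from A; A=[-] B=[-] C=[keg,valve,crate,fin,jar,oval,flask,axle,bolt]
Tick 10: prefer B, both empty, nothing taken; A=[-] B=[-] C=[keg,valve,crate,fin,jar,oval,flask,axle,bolt]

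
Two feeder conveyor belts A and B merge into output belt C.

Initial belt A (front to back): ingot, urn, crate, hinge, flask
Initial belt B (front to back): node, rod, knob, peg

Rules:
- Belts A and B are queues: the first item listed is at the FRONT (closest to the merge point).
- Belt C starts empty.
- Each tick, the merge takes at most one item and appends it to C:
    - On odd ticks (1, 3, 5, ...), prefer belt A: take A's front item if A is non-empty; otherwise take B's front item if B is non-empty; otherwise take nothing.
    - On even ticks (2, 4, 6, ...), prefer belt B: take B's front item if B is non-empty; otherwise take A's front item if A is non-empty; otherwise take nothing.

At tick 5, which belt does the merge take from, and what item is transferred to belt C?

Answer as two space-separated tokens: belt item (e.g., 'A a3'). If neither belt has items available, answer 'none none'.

Answer: A crate

Derivation:
Tick 1: prefer A, take ingot from A; A=[urn,crate,hinge,flask] B=[node,rod,knob,peg] C=[ingot]
Tick 2: prefer B, take node from B; A=[urn,crate,hinge,flask] B=[rod,knob,peg] C=[ingot,node]
Tick 3: prefer A, take urn from A; A=[crate,hinge,flask] B=[rod,knob,peg] C=[ingot,node,urn]
Tick 4: prefer B, take rod from B; A=[crate,hinge,flask] B=[knob,peg] C=[ingot,node,urn,rod]
Tick 5: prefer A, take crate from A; A=[hinge,flask] B=[knob,peg] C=[ingot,node,urn,rod,crate]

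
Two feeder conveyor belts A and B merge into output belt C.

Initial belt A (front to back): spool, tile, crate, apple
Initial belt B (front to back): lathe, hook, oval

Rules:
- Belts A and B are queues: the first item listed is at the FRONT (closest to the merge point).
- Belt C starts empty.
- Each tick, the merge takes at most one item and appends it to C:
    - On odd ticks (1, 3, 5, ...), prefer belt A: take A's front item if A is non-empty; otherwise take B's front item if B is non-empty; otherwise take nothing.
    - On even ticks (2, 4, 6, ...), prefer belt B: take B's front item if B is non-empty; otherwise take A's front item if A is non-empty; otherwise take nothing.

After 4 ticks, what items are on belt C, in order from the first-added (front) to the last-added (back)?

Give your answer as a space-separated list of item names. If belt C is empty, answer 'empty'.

Answer: spool lathe tile hook

Derivation:
Tick 1: prefer A, take spool from A; A=[tile,crate,apple] B=[lathe,hook,oval] C=[spool]
Tick 2: prefer B, take lathe from B; A=[tile,crate,apple] B=[hook,oval] C=[spool,lathe]
Tick 3: prefer A, take tile from A; A=[crate,apple] B=[hook,oval] C=[spool,lathe,tile]
Tick 4: prefer B, take hook from B; A=[crate,apple] B=[oval] C=[spool,lathe,tile,hook]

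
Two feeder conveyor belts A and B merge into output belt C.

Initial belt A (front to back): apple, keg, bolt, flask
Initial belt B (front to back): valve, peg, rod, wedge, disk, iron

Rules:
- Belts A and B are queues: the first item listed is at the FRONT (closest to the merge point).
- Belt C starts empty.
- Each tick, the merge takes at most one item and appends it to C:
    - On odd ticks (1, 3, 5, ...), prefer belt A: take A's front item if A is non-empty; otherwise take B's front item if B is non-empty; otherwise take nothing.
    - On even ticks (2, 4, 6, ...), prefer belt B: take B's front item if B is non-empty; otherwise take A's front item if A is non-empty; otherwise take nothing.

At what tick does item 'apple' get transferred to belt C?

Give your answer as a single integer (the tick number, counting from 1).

Answer: 1

Derivation:
Tick 1: prefer A, take apple from A; A=[keg,bolt,flask] B=[valve,peg,rod,wedge,disk,iron] C=[apple]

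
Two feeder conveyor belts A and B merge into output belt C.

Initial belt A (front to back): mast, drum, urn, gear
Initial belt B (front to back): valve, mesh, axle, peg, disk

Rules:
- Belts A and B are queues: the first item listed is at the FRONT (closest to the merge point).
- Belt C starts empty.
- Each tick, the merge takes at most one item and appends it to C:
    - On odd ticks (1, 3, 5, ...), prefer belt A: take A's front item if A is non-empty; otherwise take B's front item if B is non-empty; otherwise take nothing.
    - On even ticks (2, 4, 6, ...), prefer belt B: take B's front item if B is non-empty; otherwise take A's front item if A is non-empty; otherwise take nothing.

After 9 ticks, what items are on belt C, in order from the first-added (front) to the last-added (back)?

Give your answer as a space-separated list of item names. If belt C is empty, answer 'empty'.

Answer: mast valve drum mesh urn axle gear peg disk

Derivation:
Tick 1: prefer A, take mast from A; A=[drum,urn,gear] B=[valve,mesh,axle,peg,disk] C=[mast]
Tick 2: prefer B, take valve from B; A=[drum,urn,gear] B=[mesh,axle,peg,disk] C=[mast,valve]
Tick 3: prefer A, take drum from A; A=[urn,gear] B=[mesh,axle,peg,disk] C=[mast,valve,drum]
Tick 4: prefer B, take mesh from B; A=[urn,gear] B=[axle,peg,disk] C=[mast,valve,drum,mesh]
Tick 5: prefer A, take urn from A; A=[gear] B=[axle,peg,disk] C=[mast,valve,drum,mesh,urn]
Tick 6: prefer B, take axle from B; A=[gear] B=[peg,disk] C=[mast,valve,drum,mesh,urn,axle]
Tick 7: prefer A, take gear from A; A=[-] B=[peg,disk] C=[mast,valve,drum,mesh,urn,axle,gear]
Tick 8: prefer B, take peg from B; A=[-] B=[disk] C=[mast,valve,drum,mesh,urn,axle,gear,peg]
Tick 9: prefer A, take disk from B; A=[-] B=[-] C=[mast,valve,drum,mesh,urn,axle,gear,peg,disk]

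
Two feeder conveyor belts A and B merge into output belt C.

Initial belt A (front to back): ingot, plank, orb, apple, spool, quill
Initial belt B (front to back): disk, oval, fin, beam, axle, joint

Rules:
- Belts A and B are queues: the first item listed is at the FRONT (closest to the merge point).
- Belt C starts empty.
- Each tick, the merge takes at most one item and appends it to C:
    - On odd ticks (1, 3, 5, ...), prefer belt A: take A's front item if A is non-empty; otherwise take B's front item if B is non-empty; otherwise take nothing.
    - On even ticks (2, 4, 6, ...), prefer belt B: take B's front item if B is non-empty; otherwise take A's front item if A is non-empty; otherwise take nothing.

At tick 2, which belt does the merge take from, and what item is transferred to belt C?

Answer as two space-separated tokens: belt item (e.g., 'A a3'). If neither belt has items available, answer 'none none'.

Answer: B disk

Derivation:
Tick 1: prefer A, take ingot from A; A=[plank,orb,apple,spool,quill] B=[disk,oval,fin,beam,axle,joint] C=[ingot]
Tick 2: prefer B, take disk from B; A=[plank,orb,apple,spool,quill] B=[oval,fin,beam,axle,joint] C=[ingot,disk]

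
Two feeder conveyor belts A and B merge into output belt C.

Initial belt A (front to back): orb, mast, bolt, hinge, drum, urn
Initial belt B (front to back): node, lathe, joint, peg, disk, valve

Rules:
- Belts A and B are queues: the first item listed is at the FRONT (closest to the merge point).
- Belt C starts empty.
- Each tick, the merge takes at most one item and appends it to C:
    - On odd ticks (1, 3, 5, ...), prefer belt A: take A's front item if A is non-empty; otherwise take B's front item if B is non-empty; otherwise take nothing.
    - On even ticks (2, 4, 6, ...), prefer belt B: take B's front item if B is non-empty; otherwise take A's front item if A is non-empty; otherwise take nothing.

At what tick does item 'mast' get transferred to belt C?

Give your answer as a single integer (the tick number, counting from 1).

Tick 1: prefer A, take orb from A; A=[mast,bolt,hinge,drum,urn] B=[node,lathe,joint,peg,disk,valve] C=[orb]
Tick 2: prefer B, take node from B; A=[mast,bolt,hinge,drum,urn] B=[lathe,joint,peg,disk,valve] C=[orb,node]
Tick 3: prefer A, take mast from A; A=[bolt,hinge,drum,urn] B=[lathe,joint,peg,disk,valve] C=[orb,node,mast]

Answer: 3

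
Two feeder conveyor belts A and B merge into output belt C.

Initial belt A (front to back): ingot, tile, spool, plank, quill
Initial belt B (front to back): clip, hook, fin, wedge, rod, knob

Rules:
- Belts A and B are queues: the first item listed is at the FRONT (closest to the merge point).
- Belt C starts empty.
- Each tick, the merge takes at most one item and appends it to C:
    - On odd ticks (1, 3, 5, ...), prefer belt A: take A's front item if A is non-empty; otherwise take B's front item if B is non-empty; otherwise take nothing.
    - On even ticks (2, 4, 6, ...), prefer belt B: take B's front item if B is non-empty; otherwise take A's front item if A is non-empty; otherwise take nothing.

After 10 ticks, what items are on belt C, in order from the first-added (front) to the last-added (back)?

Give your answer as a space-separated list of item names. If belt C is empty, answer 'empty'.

Answer: ingot clip tile hook spool fin plank wedge quill rod

Derivation:
Tick 1: prefer A, take ingot from A; A=[tile,spool,plank,quill] B=[clip,hook,fin,wedge,rod,knob] C=[ingot]
Tick 2: prefer B, take clip from B; A=[tile,spool,plank,quill] B=[hook,fin,wedge,rod,knob] C=[ingot,clip]
Tick 3: prefer A, take tile from A; A=[spool,plank,quill] B=[hook,fin,wedge,rod,knob] C=[ingot,clip,tile]
Tick 4: prefer B, take hook from B; A=[spool,plank,quill] B=[fin,wedge,rod,knob] C=[ingot,clip,tile,hook]
Tick 5: prefer A, take spool from A; A=[plank,quill] B=[fin,wedge,rod,knob] C=[ingot,clip,tile,hook,spool]
Tick 6: prefer B, take fin from B; A=[plank,quill] B=[wedge,rod,knob] C=[ingot,clip,tile,hook,spool,fin]
Tick 7: prefer A, take plank from A; A=[quill] B=[wedge,rod,knob] C=[ingot,clip,tile,hook,spool,fin,plank]
Tick 8: prefer B, take wedge from B; A=[quill] B=[rod,knob] C=[ingot,clip,tile,hook,spool,fin,plank,wedge]
Tick 9: prefer A, take quill from A; A=[-] B=[rod,knob] C=[ingot,clip,tile,hook,spool,fin,plank,wedge,quill]
Tick 10: prefer B, take rod from B; A=[-] B=[knob] C=[ingot,clip,tile,hook,spool,fin,plank,wedge,quill,rod]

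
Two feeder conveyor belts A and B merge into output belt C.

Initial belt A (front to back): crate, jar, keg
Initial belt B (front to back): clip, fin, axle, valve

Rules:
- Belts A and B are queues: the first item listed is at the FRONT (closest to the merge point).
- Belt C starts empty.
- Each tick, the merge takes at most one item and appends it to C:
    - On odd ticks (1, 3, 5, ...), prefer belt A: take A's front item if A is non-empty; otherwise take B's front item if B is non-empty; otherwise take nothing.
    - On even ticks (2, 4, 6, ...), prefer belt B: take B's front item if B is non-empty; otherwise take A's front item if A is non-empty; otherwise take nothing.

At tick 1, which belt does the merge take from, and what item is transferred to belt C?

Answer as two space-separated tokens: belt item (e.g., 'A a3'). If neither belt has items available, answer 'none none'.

Answer: A crate

Derivation:
Tick 1: prefer A, take crate from A; A=[jar,keg] B=[clip,fin,axle,valve] C=[crate]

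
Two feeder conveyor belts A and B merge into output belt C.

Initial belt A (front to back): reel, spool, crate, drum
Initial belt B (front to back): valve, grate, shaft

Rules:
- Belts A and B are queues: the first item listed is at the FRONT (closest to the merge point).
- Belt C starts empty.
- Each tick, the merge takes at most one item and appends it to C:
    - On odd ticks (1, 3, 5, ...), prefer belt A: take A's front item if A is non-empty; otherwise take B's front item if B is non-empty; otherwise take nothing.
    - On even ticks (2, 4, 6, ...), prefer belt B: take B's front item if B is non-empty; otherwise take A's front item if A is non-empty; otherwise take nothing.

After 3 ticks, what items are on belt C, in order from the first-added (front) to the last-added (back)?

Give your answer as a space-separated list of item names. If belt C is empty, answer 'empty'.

Tick 1: prefer A, take reel from A; A=[spool,crate,drum] B=[valve,grate,shaft] C=[reel]
Tick 2: prefer B, take valve from B; A=[spool,crate,drum] B=[grate,shaft] C=[reel,valve]
Tick 3: prefer A, take spool from A; A=[crate,drum] B=[grate,shaft] C=[reel,valve,spool]

Answer: reel valve spool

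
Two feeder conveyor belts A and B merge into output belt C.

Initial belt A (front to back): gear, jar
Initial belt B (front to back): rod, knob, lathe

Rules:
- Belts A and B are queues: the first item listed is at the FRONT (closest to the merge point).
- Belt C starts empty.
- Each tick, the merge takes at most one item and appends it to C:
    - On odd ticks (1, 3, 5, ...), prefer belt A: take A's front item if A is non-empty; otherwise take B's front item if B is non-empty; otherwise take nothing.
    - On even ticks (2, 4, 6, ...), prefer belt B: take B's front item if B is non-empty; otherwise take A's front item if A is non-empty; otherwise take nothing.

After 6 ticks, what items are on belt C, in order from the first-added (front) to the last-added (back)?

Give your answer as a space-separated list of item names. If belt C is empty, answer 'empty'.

Tick 1: prefer A, take gear from A; A=[jar] B=[rod,knob,lathe] C=[gear]
Tick 2: prefer B, take rod from B; A=[jar] B=[knob,lathe] C=[gear,rod]
Tick 3: prefer A, take jar from A; A=[-] B=[knob,lathe] C=[gear,rod,jar]
Tick 4: prefer B, take knob from B; A=[-] B=[lathe] C=[gear,rod,jar,knob]
Tick 5: prefer A, take lathe from B; A=[-] B=[-] C=[gear,rod,jar,knob,lathe]
Tick 6: prefer B, both empty, nothing taken; A=[-] B=[-] C=[gear,rod,jar,knob,lathe]

Answer: gear rod jar knob lathe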